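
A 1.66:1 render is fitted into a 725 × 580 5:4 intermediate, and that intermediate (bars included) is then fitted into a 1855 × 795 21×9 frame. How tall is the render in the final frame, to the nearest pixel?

Inside the 725×580 canvas the render is width-limited at 725.00 × 436.75.
5:4 in 1855×795: fills the height, so the intermediate becomes 993.75 × 795.00 — a scale of ×1.3707.
The render scales with it: height 436.75 × 1.3707 ≈ 598.64.

599 px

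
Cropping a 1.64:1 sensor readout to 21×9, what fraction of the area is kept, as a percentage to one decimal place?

Going from 1.64:1 to 21×9 means cutting height while keeping width.
Area ratio = (1.640)/(2.333) = 70.29% retained.

70.3%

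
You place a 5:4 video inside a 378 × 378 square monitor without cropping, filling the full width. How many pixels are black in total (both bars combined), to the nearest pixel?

The video is 378 × 4/5 ≈ 302.4000 px tall.
378 − 302.4000 = 75.6000 px of bars.
That's 75.6000 × 378 ≈ 28577 black pixels.

28577 pixels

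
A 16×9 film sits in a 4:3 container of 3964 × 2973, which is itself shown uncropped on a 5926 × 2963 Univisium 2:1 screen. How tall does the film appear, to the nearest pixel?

2222 px

16×9 in 3964×2973: fills the width, so the film is 3964.00 × 2229.75.
Second fit — the 4:3 canvas into 5926×2963 spans the height: 3950.67 × 2963.00 (×0.9966 from 3964×2973).
So the film's height is 2229.75 × 0.9966 ≈ 2222.25.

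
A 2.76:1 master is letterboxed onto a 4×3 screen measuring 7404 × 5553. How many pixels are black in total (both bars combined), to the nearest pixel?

Since 2.760 > 1.333, the master is width-limited.
That makes the image 2682.6087 px tall (7404 / 2.760).
Leftover height: 5553 − 2682.6087 = 2870.3913 px.
That's 2870.3913 × 7404 ≈ 21252377 black pixels.

21252377 pixels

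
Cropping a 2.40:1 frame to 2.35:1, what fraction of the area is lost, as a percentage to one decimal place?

The height stays; only width is cut (since 2.35:1 is narrower than 2.40:1).
Fraction kept = (2.350)/(2.400) ≈ 97.92%, so 2.08% is lost.

2.1%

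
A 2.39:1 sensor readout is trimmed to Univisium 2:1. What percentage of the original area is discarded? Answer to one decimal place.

16.3%

The height stays; only width is cut (since Univisium 2:1 is narrower than 2.39:1).
(2.000)/(2.390) ≈ 0.837 of the area survives, leaving 16.32% discarded.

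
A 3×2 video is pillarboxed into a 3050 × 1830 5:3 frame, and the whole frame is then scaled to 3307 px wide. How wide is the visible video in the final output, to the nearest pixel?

In the 3050×1830 frame the video fills the height: width = 1830 × 3/2 ≈ 2745.00 px.
The frame scales by 3307/3050 = 1.0843; 2745.00 × 1.0843 ≈ 2976.30 px.

2976 px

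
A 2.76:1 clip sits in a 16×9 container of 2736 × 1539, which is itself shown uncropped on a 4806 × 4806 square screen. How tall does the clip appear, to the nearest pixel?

1741 px

First fit — 2.76:1 into 2736×1539 spans the width: 2736.00 × 991.30.
Second fit — the 16×9 canvas into 4806×4806 spans the width: 4806.00 × 2703.38 (×1.7566 from 2736×1539).
So the clip's height is 991.30 × 1.7566 ≈ 1741.30.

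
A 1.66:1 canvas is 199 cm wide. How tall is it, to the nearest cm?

199 / 1.660 = 119.88.

120 cm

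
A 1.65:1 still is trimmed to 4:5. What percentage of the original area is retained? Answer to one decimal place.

4:5 is narrower than 1.65:1, so the crop keeps the full height and trims the width.
(0.800)/(1.650) ≈ 0.485 of the area survives.

48.5%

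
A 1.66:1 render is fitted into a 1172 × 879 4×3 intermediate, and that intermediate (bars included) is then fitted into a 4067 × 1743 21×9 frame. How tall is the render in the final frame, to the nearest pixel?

1400 px

1.66:1 in 1172×879: fills the width, so the render is 1172.00 × 706.02.
Second fit — the 4×3 canvas into 4067×1743 spans the height: 2324.00 × 1743.00 (×1.9829 from 1172×879).
Applying the same ×1.9829: 706.02 → 1400.00.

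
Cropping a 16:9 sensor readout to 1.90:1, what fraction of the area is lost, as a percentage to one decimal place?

6.4%

The width stays; only height is cut (since 1.90:1 is wider than 16:9).
Area ratio = (1.778)/(1.900) = 93.57%; the remaining 6.43% is cropped out.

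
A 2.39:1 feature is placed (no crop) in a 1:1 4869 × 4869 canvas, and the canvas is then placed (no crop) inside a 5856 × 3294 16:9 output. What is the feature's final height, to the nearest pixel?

Inside the 4869×4869 canvas the feature is width-limited at 4869.00 × 2037.24.
Second fit — the 1:1 canvas into 5856×3294 spans the height: 3294.00 × 3294.00 (×0.6765 from 4869×4869).
The feature scales with it: height 2037.24 × 0.6765 ≈ 1378.24.

1378 px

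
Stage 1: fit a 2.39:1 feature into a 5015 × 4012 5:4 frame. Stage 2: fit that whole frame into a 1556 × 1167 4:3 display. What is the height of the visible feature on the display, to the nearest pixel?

2.39:1 in 5015×4012: fills the width, so the feature is 5015.00 × 2098.33.
The 5:4 canvas is height-limited in 1556×1167, giving 1458.75 × 1167.00; scale factor 0.2909.
The feature scales with it: height 2098.33 × 0.2909 ≈ 610.36.

610 px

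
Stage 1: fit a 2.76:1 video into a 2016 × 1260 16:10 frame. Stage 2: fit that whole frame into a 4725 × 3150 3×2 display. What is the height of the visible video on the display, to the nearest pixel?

1712 px

First fit — 2.76:1 into 2016×1260 spans the width: 2016.00 × 730.43.
The 16:10 canvas is width-limited in 4725×3150, giving 4725.00 × 2953.12; scale factor 2.3438.
The video scales with it: height 730.43 × 2.3438 ≈ 1711.96.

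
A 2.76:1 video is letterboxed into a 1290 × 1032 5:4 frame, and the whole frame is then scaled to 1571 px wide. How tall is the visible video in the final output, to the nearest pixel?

Fitted into 1290×1032, the video spans the width; its height is 1290 / 2.760 ≈ 467.39 px.
The frame scales by 1571/1290 = 1.2178; 467.39 × 1.2178 ≈ 569.20 px.

569 px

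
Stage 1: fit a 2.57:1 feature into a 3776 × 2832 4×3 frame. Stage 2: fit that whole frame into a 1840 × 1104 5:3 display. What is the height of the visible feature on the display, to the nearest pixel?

2.57:1 in 3776×2832: fills the width, so the feature is 3776.00 × 1469.26.
4×3 in 1840×1104: fills the height, so the intermediate becomes 1472.00 × 1104.00 — a scale of ×0.3898.
Applying the same ×0.3898: 1469.26 → 572.76.

573 px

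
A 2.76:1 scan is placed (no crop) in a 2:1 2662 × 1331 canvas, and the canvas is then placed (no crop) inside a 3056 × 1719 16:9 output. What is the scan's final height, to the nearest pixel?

1107 px

Inside the 2662×1331 canvas the scan is width-limited at 2662.00 × 964.49.
The 2:1 canvas is width-limited in 3056×1719, giving 3056.00 × 1528.00; scale factor 1.1480.
So the scan's height is 964.49 × 1.1480 ≈ 1107.25.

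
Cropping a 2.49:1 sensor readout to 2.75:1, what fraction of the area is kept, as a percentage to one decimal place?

2.75:1 is wider than 2.49:1, so the crop keeps the full width and trims the height.
(2.490)/(2.750) ≈ 0.905 of the area survives.

90.5%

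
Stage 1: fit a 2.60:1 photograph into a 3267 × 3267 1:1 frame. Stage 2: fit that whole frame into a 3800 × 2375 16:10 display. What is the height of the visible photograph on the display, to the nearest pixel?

913 px

Inside the 3267×3267 canvas the photograph is width-limited at 3267.00 × 1256.54.
1:1 in 3800×2375: fills the height, so the intermediate becomes 2375.00 × 2375.00 — a scale of ×0.7270.
The photograph scales with it: height 1256.54 × 0.7270 ≈ 913.46.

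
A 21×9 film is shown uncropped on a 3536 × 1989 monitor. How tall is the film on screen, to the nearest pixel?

1515 px

Since 2.333 > 1.778, the film is width-limited.
Content height = 3536 × 9/21 ≈ 1515.43 px.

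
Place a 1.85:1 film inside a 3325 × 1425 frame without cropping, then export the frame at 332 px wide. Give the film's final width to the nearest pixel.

In the 3325×1425 frame the film fills the height: width = 1425 × 1.850 ≈ 2636.25 px.
Resizing to 332 px wide multiplies everything by 0.0998: 2636.25 → 263.23 px.

263 px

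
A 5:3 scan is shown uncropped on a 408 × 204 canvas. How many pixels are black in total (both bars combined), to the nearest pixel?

Since 1.667 < 2.000, the scan is height-limited.
That makes the image 340.0000 px wide (204 × 5/3).
Black = 408 − 340.0000 = 68.0000 px.
Bar area = 68.0000 × 204 ≈ 13872 px.

13872 pixels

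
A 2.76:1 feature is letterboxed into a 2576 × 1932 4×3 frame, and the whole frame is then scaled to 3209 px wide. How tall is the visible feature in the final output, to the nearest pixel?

Fitted into 2576×1932, the feature spans the width; its height is 2576 / 2.760 ≈ 933.33 px.
Resizing to 3209 px wide multiplies everything by 1.2457: 933.33 → 1162.68 px.

1163 px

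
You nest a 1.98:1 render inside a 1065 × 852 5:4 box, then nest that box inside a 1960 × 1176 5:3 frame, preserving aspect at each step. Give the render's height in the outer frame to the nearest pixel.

1.98:1 in 1065×852: fills the width, so the render is 1065.00 × 537.88.
5:4 in 1960×1176: fills the height, so the intermediate becomes 1470.00 × 1176.00 — a scale of ×1.3803.
The render scales with it: height 537.88 × 1.3803 ≈ 742.42.

742 px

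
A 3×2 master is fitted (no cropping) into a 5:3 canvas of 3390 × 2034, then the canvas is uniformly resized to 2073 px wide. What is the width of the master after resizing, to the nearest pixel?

1866 px

At 3390×2034 the master is height-limited, so width = 2034 × 3/2 ≈ 3051.00 px.
The frame scales by 2073/3390 = 0.6115; 3051.00 × 0.6115 ≈ 1865.70 px.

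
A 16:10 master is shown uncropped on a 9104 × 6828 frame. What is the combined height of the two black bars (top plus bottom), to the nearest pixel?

16:10 (1.600) > 4:3 (1.333), so the master fills the width.
Content height = 9104 × 10/16 ≈ 5690.00 px.
Leftover height: 6828 − 5690.00 = 1138.00 px.

1138 px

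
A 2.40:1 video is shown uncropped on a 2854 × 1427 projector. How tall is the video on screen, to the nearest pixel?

Since 2.400 > 2.000, the video is width-limited.
Content height = 2854 / 2.400 ≈ 1189.17 px.

1189 px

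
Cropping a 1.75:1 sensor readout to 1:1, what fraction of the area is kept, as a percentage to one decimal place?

57.1%

1:1 is narrower than 1.75:1, so the crop keeps the full height and trims the width.
Area ratio = (1.000)/(1.750) = 57.14% retained.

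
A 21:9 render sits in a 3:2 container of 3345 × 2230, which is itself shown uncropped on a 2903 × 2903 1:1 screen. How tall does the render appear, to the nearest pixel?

First fit — 21:9 into 3345×2230 spans the width: 3345.00 × 1433.57.
Second fit — the 3:2 canvas into 2903×2903 spans the width: 2903.00 × 1935.33 (×0.8679 from 3345×2230).
The render scales with it: height 1433.57 × 0.8679 ≈ 1244.14.

1244 px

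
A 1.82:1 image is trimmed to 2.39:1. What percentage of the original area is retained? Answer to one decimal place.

76.2%

The width stays; only height is cut (since 2.39:1 is wider than 1.82:1).
Fraction kept = (1.820)/(2.390) ≈ 76.15%.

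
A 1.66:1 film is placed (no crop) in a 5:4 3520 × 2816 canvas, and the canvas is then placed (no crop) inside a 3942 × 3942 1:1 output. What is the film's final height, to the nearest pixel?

2375 px

1.66:1 in 3520×2816: fills the width, so the film is 3520.00 × 2120.48.
The 5:4 canvas is width-limited in 3942×3942, giving 3942.00 × 3153.60; scale factor 1.1199.
The film scales with it: height 2120.48 × 1.1199 ≈ 2374.70.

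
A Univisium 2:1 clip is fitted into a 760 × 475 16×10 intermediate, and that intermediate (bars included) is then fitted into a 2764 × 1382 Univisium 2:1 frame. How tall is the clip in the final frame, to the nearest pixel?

Univisium 2:1 in 760×475: fills the width, so the clip is 760.00 × 380.00.
The 16×10 canvas is height-limited in 2764×1382, giving 2211.20 × 1382.00; scale factor 2.9095.
Applying the same ×2.9095: 380.00 → 1105.60.

1106 px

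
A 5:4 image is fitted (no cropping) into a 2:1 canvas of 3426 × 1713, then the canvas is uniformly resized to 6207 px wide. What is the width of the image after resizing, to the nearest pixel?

At 3426×1713 the image is height-limited, so width = 1713 × 5/4 ≈ 2141.25 px.
Resizing to 6207 px wide multiplies everything by 1.8117: 2141.25 → 3879.38 px.

3879 px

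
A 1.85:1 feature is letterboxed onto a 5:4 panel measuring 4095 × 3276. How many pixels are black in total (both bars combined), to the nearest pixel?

Since 1.850 > 1.250, the feature is width-limited.
The feature is 4095 / 1.850 ≈ 2213.5135 px tall.
Leftover height: 3276 − 2213.5135 = 1062.4865 px.
That's 1062.4865 × 4095 ≈ 4350882 black pixels.

4350882 pixels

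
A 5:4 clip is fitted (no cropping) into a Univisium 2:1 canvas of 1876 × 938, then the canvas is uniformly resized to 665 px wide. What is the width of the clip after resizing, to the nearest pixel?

At 1876×938 the clip is height-limited, so width = 938 × 5/4 ≈ 1172.50 px.
Resizing to 665 px wide multiplies everything by 0.3545: 1172.50 → 415.62 px.

416 px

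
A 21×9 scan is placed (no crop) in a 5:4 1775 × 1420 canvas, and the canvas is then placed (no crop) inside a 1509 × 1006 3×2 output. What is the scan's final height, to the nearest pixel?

539 px

21×9 in 1775×1420: fills the width, so the scan is 1775.00 × 760.71.
5:4 in 1509×1006: fills the height, so the intermediate becomes 1257.50 × 1006.00 — a scale of ×0.7085.
The scan scales with it: height 760.71 × 0.7085 ≈ 538.93.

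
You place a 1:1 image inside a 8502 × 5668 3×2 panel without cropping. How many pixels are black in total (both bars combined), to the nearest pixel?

Since 1.000 < 1.500, the image is height-limited.
Content width = 5668 × 1/1 ≈ 5668.0000 px.
8502 − 5668.0000 = 2834.0000 px of bars.
Bar area = 2834.0000 × 5668 ≈ 16063112 px.

16063112 pixels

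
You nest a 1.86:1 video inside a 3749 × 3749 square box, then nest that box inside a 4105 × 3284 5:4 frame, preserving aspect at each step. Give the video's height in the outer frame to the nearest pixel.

1766 px

1.86:1 in 3749×3749: fills the width, so the video is 3749.00 × 2015.59.
Second fit — the square canvas into 4105×3284 spans the height: 3284.00 × 3284.00 (×0.8760 from 3749×3749).
Applying the same ×0.8760: 2015.59 → 1765.59.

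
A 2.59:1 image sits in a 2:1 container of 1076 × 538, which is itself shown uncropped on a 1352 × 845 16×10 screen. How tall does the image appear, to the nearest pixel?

2.59:1 in 1076×538: fills the width, so the image is 1076.00 × 415.44.
The 2:1 canvas is width-limited in 1352×845, giving 1352.00 × 676.00; scale factor 1.2565.
The image scales with it: height 415.44 × 1.2565 ≈ 522.01.

522 px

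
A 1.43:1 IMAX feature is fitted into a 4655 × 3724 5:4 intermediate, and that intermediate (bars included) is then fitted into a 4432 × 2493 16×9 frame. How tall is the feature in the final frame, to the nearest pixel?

2179 px

Inside the 4655×3724 canvas the feature is width-limited at 4655.00 × 3255.24.
5:4 in 4432×2493: fills the height, so the intermediate becomes 3116.25 × 2493.00 — a scale of ×0.6694.
The feature scales with it: height 3255.24 × 0.6694 ≈ 2179.20.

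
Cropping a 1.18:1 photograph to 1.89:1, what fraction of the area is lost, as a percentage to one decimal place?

The width stays; only height is cut (since 1.89:1 is wider than 1.18:1).
Fraction kept = (1.180)/(1.890) ≈ 62.43%, so 37.57% is lost.

37.6%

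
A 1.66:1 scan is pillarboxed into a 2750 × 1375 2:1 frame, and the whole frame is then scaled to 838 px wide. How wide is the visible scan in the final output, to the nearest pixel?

In the 2750×1375 frame the scan fills the height: width = 1375 × 1.660 ≈ 2282.50 px.
The frame scales by 838/2750 = 0.3047; 2282.50 × 0.3047 ≈ 695.54 px.

696 px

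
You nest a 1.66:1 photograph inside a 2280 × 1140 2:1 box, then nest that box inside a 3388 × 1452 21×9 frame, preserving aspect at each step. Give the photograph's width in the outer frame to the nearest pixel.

Inside the 2280×1140 canvas the photograph is height-limited at 1892.40 × 1140.00.
Second fit — the 2:1 canvas into 3388×1452 spans the height: 2904.00 × 1452.00 (×1.2737 from 2280×1140).
Applying the same ×1.2737: 1892.40 → 2410.32.

2410 px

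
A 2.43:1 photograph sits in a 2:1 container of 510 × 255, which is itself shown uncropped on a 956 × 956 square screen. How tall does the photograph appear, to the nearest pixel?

393 px

2.43:1 in 510×255: fills the width, so the photograph is 510.00 × 209.88.
Second fit — the 2:1 canvas into 956×956 spans the width: 956.00 × 478.00 (×1.8745 from 510×255).
Applying the same ×1.8745: 209.88 → 393.42.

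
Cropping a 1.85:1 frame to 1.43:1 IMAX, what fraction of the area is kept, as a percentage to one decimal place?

77.3%

1.43:1 IMAX is narrower than 1.85:1, so the crop keeps the full height and trims the width.
Area ratio = (1.430)/(1.850) = 77.30% retained.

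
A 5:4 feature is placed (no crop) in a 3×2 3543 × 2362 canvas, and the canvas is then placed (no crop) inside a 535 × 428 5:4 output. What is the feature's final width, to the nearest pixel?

Inside the 3543×2362 canvas the feature is height-limited at 2952.50 × 2362.00.
Second fit — the 3×2 canvas into 535×428 spans the width: 535.00 × 356.67 (×0.1510 from 3543×2362).
So the feature's width is 2952.50 × 0.1510 ≈ 445.83.

446 px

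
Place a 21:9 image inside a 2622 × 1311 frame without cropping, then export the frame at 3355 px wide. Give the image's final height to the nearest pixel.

Fitted into 2622×1311, the image spans the width; its height is 2622 × 9/21 ≈ 1123.71 px.
The frame scales by 3355/2622 = 1.2796; 1123.71 × 1.2796 ≈ 1437.86 px.

1438 px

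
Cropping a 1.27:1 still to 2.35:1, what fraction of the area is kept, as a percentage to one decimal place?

54.0%

The width stays; only height is cut (since 2.35:1 is wider than 1.27:1).
Area ratio = (1.270)/(2.350) = 54.04% retained.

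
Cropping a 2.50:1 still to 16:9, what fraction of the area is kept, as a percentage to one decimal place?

The height stays; only width is cut (since 16:9 is narrower than 2.50:1).
Fraction kept = (1.778)/(2.500) ≈ 71.11%.

71.1%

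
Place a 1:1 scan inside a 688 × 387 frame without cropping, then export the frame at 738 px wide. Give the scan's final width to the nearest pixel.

415 px

In the 688×387 frame the scan fills the height: width = 387 × 1/1 ≈ 387.00 px.
The frame scales by 738/688 = 1.0727; 387.00 × 1.0727 ≈ 415.12 px.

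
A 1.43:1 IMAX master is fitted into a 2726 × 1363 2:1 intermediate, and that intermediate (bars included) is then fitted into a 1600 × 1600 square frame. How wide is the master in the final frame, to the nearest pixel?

First fit — 1.43:1 IMAX into 2726×1363 spans the height: 1949.09 × 1363.00.
2:1 in 1600×1600: fills the width, so the intermediate becomes 1600.00 × 800.00 — a scale of ×0.5869.
Applying the same ×0.5869: 1949.09 → 1144.00.

1144 px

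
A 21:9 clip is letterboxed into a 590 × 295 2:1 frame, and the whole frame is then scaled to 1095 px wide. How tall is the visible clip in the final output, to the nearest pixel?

At 590×295 the clip is width-limited, so height = 590 × 9/21 ≈ 252.86 px.
The frame scales by 1095/590 = 1.8559; 252.86 × 1.8559 ≈ 469.29 px.

469 px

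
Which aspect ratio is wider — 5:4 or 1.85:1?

1.85:1

5:4 = 1.25 and 1.85; 1.85 > 1.25.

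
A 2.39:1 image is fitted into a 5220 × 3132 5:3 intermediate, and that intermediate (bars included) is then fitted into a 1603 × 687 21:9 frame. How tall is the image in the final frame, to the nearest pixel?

479 px

Inside the 5220×3132 canvas the image is width-limited at 5220.00 × 2184.10.
Second fit — the 5:3 canvas into 1603×687 spans the height: 1145.00 × 687.00 (×0.2193 from 5220×3132).
Applying the same ×0.2193: 2184.10 → 479.08.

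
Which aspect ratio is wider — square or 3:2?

square = 1 and 3:2 = 1.5; 1.5 > 1.

3:2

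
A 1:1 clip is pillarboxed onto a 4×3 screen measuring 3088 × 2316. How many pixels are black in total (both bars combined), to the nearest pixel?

1787952 pixels

Since 1.000 < 1.333, the clip is height-limited.
That makes the image 2316.0000 px wide (2316 × 1/1).
Leftover width: 3088 − 2316.0000 = 772.0000 px.
Bar area = 772.0000 × 2316 ≈ 1787952 px.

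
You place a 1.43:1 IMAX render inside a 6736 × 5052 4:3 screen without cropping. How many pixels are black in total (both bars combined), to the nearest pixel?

Since 1.430 > 1.333, the render is width-limited.
Content height = 6736 / 1.430 ≈ 4710.4895 px.
Black = 5052 − 4710.4895 = 341.5105 px.
Across the 6736-px span: 341.5105 × 6736 ≈ 2300415 px.

2300415 pixels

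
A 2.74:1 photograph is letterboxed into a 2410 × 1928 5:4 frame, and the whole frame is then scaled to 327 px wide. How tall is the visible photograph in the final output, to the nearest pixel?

In the 2410×1928 frame the photograph fills the width: height = 2410 / 2.740 ≈ 879.56 px.
The frame scales by 327/2410 = 0.1357; 879.56 × 0.1357 ≈ 119.34 px.

119 px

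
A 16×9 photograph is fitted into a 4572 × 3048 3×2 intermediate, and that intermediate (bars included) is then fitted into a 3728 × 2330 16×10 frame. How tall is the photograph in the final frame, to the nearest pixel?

1966 px

16×9 in 4572×3048: fills the width, so the photograph is 4572.00 × 2571.75.
3×2 in 3728×2330: fills the height, so the intermediate becomes 3495.00 × 2330.00 — a scale of ×0.7644.
Applying the same ×0.7644: 2571.75 → 1965.94.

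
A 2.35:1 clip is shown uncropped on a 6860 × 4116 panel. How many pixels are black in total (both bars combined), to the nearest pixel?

8210398 pixels

2.35:1 (2.350) > 5:3 (1.667), so the clip fills the width.
The clip is 6860 / 2.350 ≈ 2919.1489 px tall.
Black = 4116 − 2919.1489 = 1196.8511 px.
Bar area = 1196.8511 × 6860 ≈ 8210398 px.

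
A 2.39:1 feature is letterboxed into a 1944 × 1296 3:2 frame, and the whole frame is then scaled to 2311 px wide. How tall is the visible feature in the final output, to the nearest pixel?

967 px

Fitted into 1944×1296, the feature spans the width; its height is 1944 / 2.390 ≈ 813.39 px.
Resizing to 2311 px wide multiplies everything by 1.1888: 813.39 → 966.95 px.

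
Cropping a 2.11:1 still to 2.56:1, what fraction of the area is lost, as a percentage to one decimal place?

Going from 2.11:1 to 2.56:1 means cutting height while keeping width.
(2.110)/(2.560) ≈ 0.824 of the area survives, leaving 17.58% discarded.

17.6%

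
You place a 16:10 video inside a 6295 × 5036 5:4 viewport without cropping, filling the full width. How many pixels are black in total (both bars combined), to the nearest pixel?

That makes the image 3934.3750 px tall (6295 × 10/16).
Black = 5036 − 3934.3750 = 1101.6250 px.
That's 1101.6250 × 6295 ≈ 6934729 black pixels.

6934729 pixels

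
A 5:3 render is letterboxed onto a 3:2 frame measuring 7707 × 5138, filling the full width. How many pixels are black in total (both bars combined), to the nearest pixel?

That makes the image 4624.2000 px tall (7707 × 3/5).
5138 − 4624.2000 = 513.8000 px of bars.
That's 513.8000 × 7707 ≈ 3959857 black pixels.

3959857 pixels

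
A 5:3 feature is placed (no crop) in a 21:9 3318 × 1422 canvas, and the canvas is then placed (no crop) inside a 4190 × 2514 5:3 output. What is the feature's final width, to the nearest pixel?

2993 px

Inside the 3318×1422 canvas the feature is height-limited at 2370.00 × 1422.00.
Second fit — the 21:9 canvas into 4190×2514 spans the width: 4190.00 × 1795.71 (×1.2628 from 3318×1422).
Applying the same ×1.2628: 2370.00 → 2992.86.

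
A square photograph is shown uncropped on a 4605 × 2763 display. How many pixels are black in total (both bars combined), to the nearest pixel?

square is narrower than 5:3, so it spans the full height.
Content width = 2763 × 1/1 ≈ 2763.0000 px.
Leftover width: 4605 − 2763.0000 = 1842.0000 px.
Bar area = 1842.0000 × 2763 ≈ 5089446 px.

5089446 pixels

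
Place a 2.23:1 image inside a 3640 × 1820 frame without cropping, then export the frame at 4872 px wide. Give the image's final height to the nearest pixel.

2185 px

At 3640×1820 the image is width-limited, so height = 3640 / 2.230 ≈ 1632.29 px.
Scaling 3640 → 4872 is ×1.3385, so the height becomes 1632.29 × 1.3385 ≈ 2184.75 px.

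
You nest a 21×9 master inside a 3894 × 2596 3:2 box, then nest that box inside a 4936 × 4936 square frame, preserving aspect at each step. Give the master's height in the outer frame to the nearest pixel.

First fit — 21×9 into 3894×2596 spans the width: 3894.00 × 1668.86.
The 3:2 canvas is width-limited in 4936×4936, giving 4936.00 × 3290.67; scale factor 1.2676.
Applying the same ×1.2676: 1668.86 → 2115.43.

2115 px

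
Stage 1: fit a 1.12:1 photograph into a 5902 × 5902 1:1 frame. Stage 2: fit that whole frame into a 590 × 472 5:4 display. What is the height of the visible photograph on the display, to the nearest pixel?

First fit — 1.12:1 into 5902×5902 spans the width: 5902.00 × 5269.64.
1:1 in 590×472: fills the height, so the intermediate becomes 472.00 × 472.00 — a scale of ×0.0800.
The photograph scales with it: height 5269.64 × 0.0800 ≈ 421.43.

421 px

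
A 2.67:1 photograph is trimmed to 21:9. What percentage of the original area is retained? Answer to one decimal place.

87.4%

The height stays; only width is cut (since 21:9 is narrower than 2.67:1).
Area ratio = (2.333)/(2.670) = 87.39% retained.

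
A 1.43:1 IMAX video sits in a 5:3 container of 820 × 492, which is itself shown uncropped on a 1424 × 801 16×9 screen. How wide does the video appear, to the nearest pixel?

1145 px

Inside the 820×492 canvas the video is height-limited at 703.56 × 492.00.
5:3 in 1424×801: fills the height, so the intermediate becomes 1335.00 × 801.00 — a scale of ×1.6280.
The video scales with it: width 703.56 × 1.6280 ≈ 1145.43.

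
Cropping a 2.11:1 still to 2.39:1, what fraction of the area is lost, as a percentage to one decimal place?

11.7%

The width stays; only height is cut (since 2.39:1 is wider than 2.11:1).
Area ratio = (2.110)/(2.390) = 88.28%; the remaining 11.72% is cropped out.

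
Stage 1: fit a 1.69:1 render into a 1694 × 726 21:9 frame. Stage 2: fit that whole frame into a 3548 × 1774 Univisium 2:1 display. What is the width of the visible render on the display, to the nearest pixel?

1.69:1 in 1694×726: fills the height, so the render is 1226.94 × 726.00.
The 21:9 canvas is width-limited in 3548×1774, giving 3548.00 × 1520.57; scale factor 2.0945.
So the render's width is 1226.94 × 2.0945 ≈ 2569.77.

2570 px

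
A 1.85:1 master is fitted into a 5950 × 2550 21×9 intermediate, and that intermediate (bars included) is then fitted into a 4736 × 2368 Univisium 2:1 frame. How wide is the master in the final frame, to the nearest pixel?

1.85:1 in 5950×2550: fills the height, so the master is 4717.50 × 2550.00.
The 21×9 canvas is width-limited in 4736×2368, giving 4736.00 × 2029.71; scale factor 0.7960.
So the master's width is 4717.50 × 0.7960 ≈ 3754.97.

3755 px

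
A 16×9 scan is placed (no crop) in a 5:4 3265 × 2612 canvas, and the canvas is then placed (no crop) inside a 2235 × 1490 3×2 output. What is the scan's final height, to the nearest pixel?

1048 px

Inside the 3265×2612 canvas the scan is width-limited at 3265.00 × 1836.56.
Second fit — the 5:4 canvas into 2235×1490 spans the height: 1862.50 × 1490.00 (×0.5704 from 3265×2612).
Applying the same ×0.5704: 1836.56 → 1047.66.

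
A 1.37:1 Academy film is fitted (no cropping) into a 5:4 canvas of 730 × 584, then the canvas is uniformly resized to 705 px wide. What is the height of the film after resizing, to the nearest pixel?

In the 730×584 frame the film fills the width: height = 730 / 1.370 ≈ 532.85 px.
The frame scales by 705/730 = 0.9658; 532.85 × 0.9658 ≈ 514.60 px.

515 px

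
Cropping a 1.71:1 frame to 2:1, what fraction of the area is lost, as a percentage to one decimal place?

The width stays; only height is cut (since 2:1 is wider than 1.71:1).
Fraction kept = (1.710)/(2.000) ≈ 85.50%, so 14.50% is lost.

14.5%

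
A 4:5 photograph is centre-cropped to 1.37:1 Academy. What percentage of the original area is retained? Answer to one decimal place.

Going from 4:5 to 1.37:1 Academy means cutting height while keeping width.
Fraction kept = (0.800)/(1.370) ≈ 58.39%.

58.4%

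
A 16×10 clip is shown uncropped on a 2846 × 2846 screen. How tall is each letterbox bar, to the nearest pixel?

534 px

Since 1.600 > 1.000, the clip is width-limited.
That makes the image 1778.75 px tall (2846 × 10/16).
2846 − 1778.75 = 1067.25 px of bars (533.62 each).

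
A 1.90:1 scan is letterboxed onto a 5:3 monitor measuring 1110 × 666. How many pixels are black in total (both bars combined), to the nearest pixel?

1.90:1 (1.900) > 5:3 (1.667), so the scan fills the width.
That makes the image 584.2105 px tall (1110 / 1.900).
Black = 666 − 584.2105 = 81.7895 px.
Across the 1110-px span: 81.7895 × 1110 ≈ 90786 px.

90786 pixels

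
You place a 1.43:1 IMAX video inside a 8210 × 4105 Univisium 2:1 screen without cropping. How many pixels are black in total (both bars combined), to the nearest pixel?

1.43:1 IMAX (1.430) < Univisium 2:1 (2.000), so the video fills the height.
The video is 4105 × 1.430 ≈ 5870.1500 px wide.
Leftover width: 8210 − 5870.1500 = 2339.8500 px.
Across the 4105-px span: 2339.8500 × 4105 ≈ 9605084 px.

9605084 pixels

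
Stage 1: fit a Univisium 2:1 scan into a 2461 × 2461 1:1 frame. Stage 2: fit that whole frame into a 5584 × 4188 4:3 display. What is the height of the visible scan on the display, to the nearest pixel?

2094 px

Inside the 2461×2461 canvas the scan is width-limited at 2461.00 × 1230.50.
1:1 in 5584×4188: fills the height, so the intermediate becomes 4188.00 × 4188.00 — a scale of ×1.7017.
The scan scales with it: height 1230.50 × 1.7017 ≈ 2094.00.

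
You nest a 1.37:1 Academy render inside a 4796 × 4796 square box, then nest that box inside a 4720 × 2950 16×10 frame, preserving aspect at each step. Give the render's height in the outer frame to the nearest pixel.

1.37:1 Academy in 4796×4796: fills the width, so the render is 4796.00 × 3500.73.
The square canvas is height-limited in 4720×2950, giving 2950.00 × 2950.00; scale factor 0.6151.
So the render's height is 3500.73 × 0.6151 ≈ 2153.28.

2153 px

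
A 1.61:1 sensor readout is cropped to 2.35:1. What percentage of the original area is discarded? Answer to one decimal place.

31.5%

2.35:1 is wider than 1.61:1, so the crop keeps the full width and trims the height.
Fraction kept = (1.610)/(2.350) ≈ 68.51%, so 31.49% is lost.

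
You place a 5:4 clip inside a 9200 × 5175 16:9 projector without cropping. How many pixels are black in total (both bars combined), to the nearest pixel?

14134219 pixels

5:4 is narrower than 16:9, so it spans the full height.
That makes the image 6468.7500 px wide (5175 × 5/4).
Black = 9200 − 6468.7500 = 2731.2500 px.
Across the 5175-px span: 2731.2500 × 5175 ≈ 14134219 px.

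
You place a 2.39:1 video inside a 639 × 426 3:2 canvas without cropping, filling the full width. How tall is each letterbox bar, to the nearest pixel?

79 px

Content height = 639 / 2.390 ≈ 267.36 px.
Leftover height: 426 − 267.36 = 158.64 px → 79.32 each side.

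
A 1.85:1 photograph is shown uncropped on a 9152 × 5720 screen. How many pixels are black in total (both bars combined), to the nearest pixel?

1.85:1 is wider than 16×10, so it spans the full width.
Content height = 9152 / 1.850 ≈ 4947.0270 px.
Black = 5720 − 4947.0270 = 772.9730 px.
That's 772.9730 × 9152 ≈ 7074249 black pixels.

7074249 pixels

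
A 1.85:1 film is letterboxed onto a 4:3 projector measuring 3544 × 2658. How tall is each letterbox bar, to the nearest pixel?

371 px

Since 1.850 > 1.333, the film is width-limited.
Content height = 3544 / 1.850 ≈ 1915.68 px.
2658 − 1915.68 = 742.32 px of bars (371.16 each).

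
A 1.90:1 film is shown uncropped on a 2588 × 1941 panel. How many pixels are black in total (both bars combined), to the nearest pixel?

1.90:1 is wider than 4:3, so it spans the full width.
That makes the image 1362.1053 px tall (2588 / 1.900).
Leftover height: 1941 − 1362.1053 = 578.8947 px.
Bar area = 578.8947 × 2588 ≈ 1498180 px.

1498180 pixels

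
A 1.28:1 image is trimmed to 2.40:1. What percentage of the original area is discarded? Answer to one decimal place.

46.7%

2.40:1 is wider than 1.28:1, so the crop keeps the full width and trims the height.
(1.280)/(2.400) ≈ 0.533 of the area survives, leaving 46.67% discarded.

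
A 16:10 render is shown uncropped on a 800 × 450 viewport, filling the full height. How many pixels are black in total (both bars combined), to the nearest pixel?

That makes the image 720.0000 px wide (450 × 16/10).
Leftover width: 800 − 720.0000 = 80.0000 px.
Across the 450-px span: 80.0000 × 450 ≈ 36000 px.

36000 pixels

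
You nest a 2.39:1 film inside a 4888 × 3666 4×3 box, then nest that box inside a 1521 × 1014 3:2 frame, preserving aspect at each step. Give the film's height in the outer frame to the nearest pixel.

2.39:1 in 4888×3666: fills the width, so the film is 4888.00 × 2045.19.
4×3 in 1521×1014: fills the height, so the intermediate becomes 1352.00 × 1014.00 — a scale of ×0.2766.
Applying the same ×0.2766: 2045.19 → 565.69.

566 px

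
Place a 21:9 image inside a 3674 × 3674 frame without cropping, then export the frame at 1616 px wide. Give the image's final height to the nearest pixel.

693 px

At 3674×3674 the image is width-limited, so height = 3674 × 9/21 ≈ 1574.57 px.
Scaling 3674 → 1616 is ×0.4398, so the height becomes 1574.57 × 0.4398 ≈ 692.57 px.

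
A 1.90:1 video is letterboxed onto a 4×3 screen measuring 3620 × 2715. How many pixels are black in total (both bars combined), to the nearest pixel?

2931247 pixels

1.90:1 is wider than 4×3, so it spans the full width.
Content height = 3620 / 1.900 ≈ 1905.2632 px.
Black = 2715 − 1905.2632 = 809.7368 px.
Bar area = 809.7368 × 3620 ≈ 2931247 px.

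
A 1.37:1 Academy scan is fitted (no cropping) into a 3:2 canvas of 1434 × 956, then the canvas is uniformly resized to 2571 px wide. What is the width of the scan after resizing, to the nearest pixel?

2348 px

In the 1434×956 frame the scan fills the height: width = 956 × 1.370 ≈ 1309.72 px.
The frame scales by 2571/1434 = 1.7929; 1309.72 × 1.7929 ≈ 2348.18 px.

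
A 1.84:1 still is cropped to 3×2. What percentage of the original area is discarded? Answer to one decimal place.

18.5%

The height stays; only width is cut (since 3×2 is narrower than 1.84:1).
(1.500)/(1.840) ≈ 0.815 of the area survives, leaving 18.48% discarded.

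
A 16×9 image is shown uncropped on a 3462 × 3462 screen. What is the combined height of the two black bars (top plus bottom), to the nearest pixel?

1515 px

16×9 (1.778) > square (1.000), so the image fills the width.
That makes the image 1947.38 px tall (3462 × 9/16).
3462 − 1947.38 = 1514.62 px of bars.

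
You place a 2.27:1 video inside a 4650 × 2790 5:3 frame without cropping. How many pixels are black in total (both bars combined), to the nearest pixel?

2.27:1 is wider than 5:3, so it spans the full width.
Content height = 4650 / 2.270 ≈ 2048.4581 px.
Leftover height: 2790 − 2048.4581 = 741.5419 px.
Bar area = 741.5419 × 4650 ≈ 3448170 px.

3448170 pixels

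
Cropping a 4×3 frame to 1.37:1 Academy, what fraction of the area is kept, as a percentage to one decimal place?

The width stays; only height is cut (since 1.37:1 Academy is wider than 4×3).
(1.333)/(1.370) ≈ 0.973 of the area survives.

97.3%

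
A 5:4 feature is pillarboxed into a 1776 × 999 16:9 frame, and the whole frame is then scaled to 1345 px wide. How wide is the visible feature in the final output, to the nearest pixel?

In the 1776×999 frame the feature fills the height: width = 999 × 5/4 ≈ 1248.75 px.
Scaling 1776 → 1345 is ×0.7573, so the width becomes 1248.75 × 0.7573 ≈ 945.70 px.

946 px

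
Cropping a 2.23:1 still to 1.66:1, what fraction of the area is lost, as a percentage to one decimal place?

25.6%

1.66:1 is narrower than 2.23:1, so the crop keeps the full height and trims the width.
Area ratio = (1.660)/(2.230) = 74.44%; the remaining 25.56% is cropped out.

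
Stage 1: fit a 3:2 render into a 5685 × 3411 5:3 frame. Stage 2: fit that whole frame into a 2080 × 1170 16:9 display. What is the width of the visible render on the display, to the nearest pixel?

1755 px

3:2 in 5685×3411: fills the height, so the render is 5116.50 × 3411.00.
5:3 in 2080×1170: fills the height, so the intermediate becomes 1950.00 × 1170.00 — a scale of ×0.3430.
The render scales with it: width 5116.50 × 0.3430 ≈ 1755.00.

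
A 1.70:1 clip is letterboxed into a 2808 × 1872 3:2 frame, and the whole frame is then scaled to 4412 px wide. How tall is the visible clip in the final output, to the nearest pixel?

2595 px

Fitted into 2808×1872, the clip spans the width; its height is 2808 / 1.700 ≈ 1651.76 px.
Scaling 2808 → 4412 is ×1.5712, so the height becomes 1651.76 × 1.5712 ≈ 2595.29 px.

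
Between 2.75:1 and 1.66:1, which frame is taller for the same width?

2.75 and 1.66; 2.75 > 1.66. The smaller width-to-height ratio is the taller frame.

1.66:1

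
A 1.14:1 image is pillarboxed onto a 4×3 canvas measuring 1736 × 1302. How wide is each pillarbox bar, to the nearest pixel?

126 px

Since 1.140 < 1.333, the image is height-limited.
Content width = 1302 × 1.140 ≈ 1484.28 px.
Black = 1736 − 1484.28 = 251.72 px, or 125.86 per bar.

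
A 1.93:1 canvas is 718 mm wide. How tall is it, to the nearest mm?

372 mm

Height = 718 / 1.930 = 372.02.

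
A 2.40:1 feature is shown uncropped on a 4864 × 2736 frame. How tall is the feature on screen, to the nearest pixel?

2027 px

2.40:1 (2.400) > 16:9 (1.778), so the feature fills the width.
The feature is 4864 / 2.400 ≈ 2026.67 px tall.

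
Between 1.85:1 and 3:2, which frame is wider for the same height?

1.85 and 3:2 = 1.5; 1.85 > 1.5.

1.85:1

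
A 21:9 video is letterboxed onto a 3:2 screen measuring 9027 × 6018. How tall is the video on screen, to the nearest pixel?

3869 px

Since 2.333 > 1.500, the video is width-limited.
The video is 9027 × 9/21 ≈ 3868.71 px tall.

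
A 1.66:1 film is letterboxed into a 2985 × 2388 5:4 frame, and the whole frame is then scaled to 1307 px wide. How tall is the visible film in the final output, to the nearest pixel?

787 px

At 2985×2388 the film is width-limited, so height = 2985 / 1.660 ≈ 1798.19 px.
Resizing to 1307 px wide multiplies everything by 0.4379: 1798.19 → 787.35 px.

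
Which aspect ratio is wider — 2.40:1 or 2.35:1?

2.40:1

2.4 and 2.35; 2.4 > 2.35.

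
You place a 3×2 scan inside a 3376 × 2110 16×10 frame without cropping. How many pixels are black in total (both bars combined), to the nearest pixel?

445210 pixels

Since 1.500 < 1.600, the scan is height-limited.
That makes the image 3165.0000 px wide (2110 × 3/2).
Leftover width: 3376 − 3165.0000 = 211.0000 px.
That's 211.0000 × 2110 ≈ 445210 black pixels.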